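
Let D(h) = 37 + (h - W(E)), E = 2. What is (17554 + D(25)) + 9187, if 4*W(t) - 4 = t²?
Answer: 26801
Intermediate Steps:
W(t) = 1 + t²/4
D(h) = 35 + h (D(h) = 37 + (h - (1 + (¼)*2²)) = 37 + (h - (1 + (¼)*4)) = 37 + (h - (1 + 1)) = 37 + (h - 1*2) = 37 + (h - 2) = 37 + (-2 + h) = 35 + h)
(17554 + D(25)) + 9187 = (17554 + (35 + 25)) + 9187 = (17554 + 60) + 9187 = 17614 + 9187 = 26801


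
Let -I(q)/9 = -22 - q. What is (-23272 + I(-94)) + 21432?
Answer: -2488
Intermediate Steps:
I(q) = 198 + 9*q (I(q) = -9*(-22 - q) = 198 + 9*q)
(-23272 + I(-94)) + 21432 = (-23272 + (198 + 9*(-94))) + 21432 = (-23272 + (198 - 846)) + 21432 = (-23272 - 648) + 21432 = -23920 + 21432 = -2488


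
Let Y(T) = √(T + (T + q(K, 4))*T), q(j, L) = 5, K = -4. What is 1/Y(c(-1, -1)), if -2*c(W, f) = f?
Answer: 2*√13/13 ≈ 0.55470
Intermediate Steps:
c(W, f) = -f/2
Y(T) = √(T + T*(5 + T)) (Y(T) = √(T + (T + 5)*T) = √(T + (5 + T)*T) = √(T + T*(5 + T)))
1/Y(c(-1, -1)) = 1/(√((-½*(-1))*(6 - ½*(-1)))) = 1/(√((6 + ½)/2)) = 1/(√((½)*(13/2))) = 1/(√(13/4)) = 1/(√13/2) = 2*√13/13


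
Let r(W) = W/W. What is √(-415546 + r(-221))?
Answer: I*√415545 ≈ 644.63*I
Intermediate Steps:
r(W) = 1
√(-415546 + r(-221)) = √(-415546 + 1) = √(-415545) = I*√415545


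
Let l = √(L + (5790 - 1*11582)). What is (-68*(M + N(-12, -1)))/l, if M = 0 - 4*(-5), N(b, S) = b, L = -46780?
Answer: 272*I*√13143/13143 ≈ 2.3726*I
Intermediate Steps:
M = 20 (M = 0 + 20 = 20)
l = 2*I*√13143 (l = √(-46780 + (5790 - 1*11582)) = √(-46780 + (5790 - 11582)) = √(-46780 - 5792) = √(-52572) = 2*I*√13143 ≈ 229.29*I)
(-68*(M + N(-12, -1)))/l = (-68*(20 - 12))/((2*I*√13143)) = (-68*8)*(-I*√13143/26286) = -(-272)*I*√13143/13143 = 272*I*√13143/13143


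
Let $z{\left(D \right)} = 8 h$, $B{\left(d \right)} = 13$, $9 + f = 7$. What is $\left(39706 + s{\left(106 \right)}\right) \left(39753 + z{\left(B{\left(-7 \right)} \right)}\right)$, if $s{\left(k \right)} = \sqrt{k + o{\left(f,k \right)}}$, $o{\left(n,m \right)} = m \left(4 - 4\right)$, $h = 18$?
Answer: $1584150282 + 39897 \sqrt{106} \approx 1.5846 \cdot 10^{9}$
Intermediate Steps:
$f = -2$ ($f = -9 + 7 = -2$)
$z{\left(D \right)} = 144$ ($z{\left(D \right)} = 8 \cdot 18 = 144$)
$o{\left(n,m \right)} = 0$ ($o{\left(n,m \right)} = m 0 = 0$)
$s{\left(k \right)} = \sqrt{k}$ ($s{\left(k \right)} = \sqrt{k + 0} = \sqrt{k}$)
$\left(39706 + s{\left(106 \right)}\right) \left(39753 + z{\left(B{\left(-7 \right)} \right)}\right) = \left(39706 + \sqrt{106}\right) \left(39753 + 144\right) = \left(39706 + \sqrt{106}\right) 39897 = 1584150282 + 39897 \sqrt{106}$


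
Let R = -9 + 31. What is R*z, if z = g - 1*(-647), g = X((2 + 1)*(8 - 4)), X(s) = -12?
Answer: 13970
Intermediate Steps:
g = -12
R = 22
z = 635 (z = -12 - 1*(-647) = -12 + 647 = 635)
R*z = 22*635 = 13970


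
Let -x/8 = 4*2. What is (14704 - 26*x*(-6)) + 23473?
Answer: 28193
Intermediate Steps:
x = -64 (x = -32*2 = -8*8 = -64)
(14704 - 26*x*(-6)) + 23473 = (14704 - 26*(-64)*(-6)) + 23473 = (14704 + 1664*(-6)) + 23473 = (14704 - 9984) + 23473 = 4720 + 23473 = 28193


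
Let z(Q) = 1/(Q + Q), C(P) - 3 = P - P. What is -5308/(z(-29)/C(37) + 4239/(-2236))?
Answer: 1032575856/369911 ≈ 2791.4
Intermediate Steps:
C(P) = 3 (C(P) = 3 + (P - P) = 3 + 0 = 3)
z(Q) = 1/(2*Q)
-5308/(z(-29)/C(37) + 4239/(-2236)) = -5308/(((½)/(-29))/3 + 4239/(-2236)) = -5308/(((½)*(-1/29))*(⅓) + 4239*(-1/2236)) = -5308/(-1/58*⅓ - 4239/2236) = -5308/(-1/174 - 4239/2236) = -5308/(-369911/194532) = -5308*(-194532/369911) = 1032575856/369911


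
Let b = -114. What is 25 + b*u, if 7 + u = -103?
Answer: 12565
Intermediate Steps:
u = -110 (u = -7 - 103 = -110)
25 + b*u = 25 - 114*(-110) = 25 + 12540 = 12565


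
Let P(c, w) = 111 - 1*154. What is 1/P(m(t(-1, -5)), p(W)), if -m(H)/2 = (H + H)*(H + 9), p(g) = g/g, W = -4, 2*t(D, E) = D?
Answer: -1/43 ≈ -0.023256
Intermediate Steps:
t(D, E) = D/2
p(g) = 1
m(H) = -4*H*(9 + H) (m(H) = -2*(H + H)*(H + 9) = -2*2*H*(9 + H) = -4*H*(9 + H))
P(c, w) = -43 (P(c, w) = 111 - 154 = -43)
1/P(m(t(-1, -5)), p(W)) = 1/(-43) = -1/43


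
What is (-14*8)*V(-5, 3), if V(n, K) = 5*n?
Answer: 2800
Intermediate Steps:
(-14*8)*V(-5, 3) = (-14*8)*(5*(-5)) = -112*(-25) = 2800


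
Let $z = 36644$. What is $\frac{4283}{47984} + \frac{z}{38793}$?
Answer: $\frac{1924476115}{1861443312} \approx 1.0339$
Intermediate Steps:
$\frac{4283}{47984} + \frac{z}{38793} = \frac{4283}{47984} + \frac{36644}{38793} = \frac{1924476115}{1861443312}$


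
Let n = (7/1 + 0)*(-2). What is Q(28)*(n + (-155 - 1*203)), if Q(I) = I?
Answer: -10416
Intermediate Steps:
n = -14 (n = (7*1 + 0)*(-2) = (7 + 0)*(-2) = 7*(-2) = -14)
Q(28)*(n + (-155 - 1*203)) = 28*(-14 + (-155 - 1*203)) = 28*(-14 + (-155 - 203)) = 28*(-14 - 358) = 28*(-372) = -10416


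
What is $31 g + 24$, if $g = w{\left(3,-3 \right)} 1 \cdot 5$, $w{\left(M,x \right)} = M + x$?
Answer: $24$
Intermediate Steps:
$g = 0$ ($g = \left(3 - 3\right) 1 \cdot 5 = 0 \cdot 1 \cdot 5 = 0 \cdot 5 = 0$)
$31 g + 24 = 31 \cdot 0 + 24 = 0 + 24 = 24$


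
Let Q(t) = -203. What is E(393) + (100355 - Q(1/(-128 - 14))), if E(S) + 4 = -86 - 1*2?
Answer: 100466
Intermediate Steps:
E(S) = -92 (E(S) = -4 + (-86 - 1*2) = -4 + (-86 - 2) = -4 - 88 = -92)
E(393) + (100355 - Q(1/(-128 - 14))) = -92 + (100355 - 1*(-203)) = -92 + (100355 + 203) = -92 + 100558 = 100466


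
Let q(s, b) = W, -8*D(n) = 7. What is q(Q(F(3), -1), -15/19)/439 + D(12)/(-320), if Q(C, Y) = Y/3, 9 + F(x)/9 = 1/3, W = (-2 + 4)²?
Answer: 13313/1123840 ≈ 0.011846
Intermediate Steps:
W = 4 (W = 2² = 4)
D(n) = -7/8 (D(n) = -⅛*7 = -7/8)
F(x) = -78 (F(x) = -81 + 9/3 = -81 + 9*(⅓) = -81 + 3 = -78)
Q(C, Y) = Y/3 (Q(C, Y) = Y*(⅓) = Y/3)
q(s, b) = 4
q(Q(F(3), -1), -15/19)/439 + D(12)/(-320) = 4/439 - 7/8/(-320) = 4*(1/439) - 7/8*(-1/320) = 4/439 + 7/2560 = 13313/1123840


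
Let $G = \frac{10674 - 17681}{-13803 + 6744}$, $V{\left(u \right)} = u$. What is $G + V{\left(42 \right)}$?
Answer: $\frac{23345}{543} \approx 42.993$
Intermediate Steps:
$G = \frac{539}{543}$ ($G = - \frac{7007}{-7059} = \left(-7007\right) \left(- \frac{1}{7059}\right) = \frac{539}{543} \approx 0.99263$)
$G + V{\left(42 \right)} = \frac{539}{543} + 42 = \frac{23345}{543}$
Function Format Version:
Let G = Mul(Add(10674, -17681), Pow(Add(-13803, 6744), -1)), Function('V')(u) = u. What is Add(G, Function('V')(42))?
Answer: Rational(23345, 543) ≈ 42.993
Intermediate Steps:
G = Rational(539, 543) (G = Mul(-7007, Pow(-7059, -1)) = Mul(-7007, Rational(-1, 7059)) = Rational(539, 543) ≈ 0.99263)
Add(G, Function('V')(42)) = Add(Rational(539, 543), 42) = Rational(23345, 543)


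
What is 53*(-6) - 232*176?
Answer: -41150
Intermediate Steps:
53*(-6) - 232*176 = -318 - 40832 = -41150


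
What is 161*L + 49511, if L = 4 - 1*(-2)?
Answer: 50477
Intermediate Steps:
L = 6 (L = 4 + 2 = 6)
161*L + 49511 = 161*6 + 49511 = 966 + 49511 = 50477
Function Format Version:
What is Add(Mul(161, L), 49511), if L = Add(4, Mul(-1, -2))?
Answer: 50477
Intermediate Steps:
L = 6 (L = Add(4, 2) = 6)
Add(Mul(161, L), 49511) = Add(Mul(161, 6), 49511) = Add(966, 49511) = 50477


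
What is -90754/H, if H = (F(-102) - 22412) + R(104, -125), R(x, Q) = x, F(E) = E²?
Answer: 45377/5952 ≈ 7.6238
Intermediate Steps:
H = -11904 (H = ((-102)² - 22412) + 104 = (10404 - 22412) + 104 = -12008 + 104 = -11904)
-90754/H = -90754/(-11904) = -90754*(-1/11904) = 45377/5952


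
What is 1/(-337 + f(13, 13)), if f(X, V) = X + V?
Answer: -1/311 ≈ -0.0032154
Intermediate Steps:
f(X, V) = V + X
1/(-337 + f(13, 13)) = 1/(-337 + (13 + 13)) = 1/(-337 + 26) = 1/(-311) = -1/311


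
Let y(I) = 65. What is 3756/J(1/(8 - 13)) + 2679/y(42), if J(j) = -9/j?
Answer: 24313/195 ≈ 124.68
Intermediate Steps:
3756/J(1/(8 - 13)) + 2679/y(42) = 3756/((-9/(1/(8 - 13)))) + 2679/65 = 3756/((-9/(1/(-5)))) + 2679*(1/65) = 3756/((-9/(-1/5))) + 2679/65 = 3756/((-9*(-5))) + 2679/65 = 3756/45 + 2679/65 = 3756*(1/45) + 2679/65 = 1252/15 + 2679/65 = 24313/195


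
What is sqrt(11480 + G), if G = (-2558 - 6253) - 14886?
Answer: I*sqrt(12217) ≈ 110.53*I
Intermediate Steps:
G = -23697 (G = -8811 - 14886 = -23697)
sqrt(11480 + G) = sqrt(11480 - 23697) = sqrt(-12217) = I*sqrt(12217)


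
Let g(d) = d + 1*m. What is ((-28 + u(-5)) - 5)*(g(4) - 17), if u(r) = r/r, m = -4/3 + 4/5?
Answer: 6496/15 ≈ 433.07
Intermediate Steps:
m = -8/15 (m = -4*⅓ + 4*(⅕) = -4/3 + ⅘ = -8/15 ≈ -0.53333)
u(r) = 1
g(d) = -8/15 + d (g(d) = d + 1*(-8/15) = d - 8/15 = -8/15 + d)
((-28 + u(-5)) - 5)*(g(4) - 17) = ((-28 + 1) - 5)*((-8/15 + 4) - 17) = (-27 - 5)*(52/15 - 17) = -32*(-203/15) = 6496/15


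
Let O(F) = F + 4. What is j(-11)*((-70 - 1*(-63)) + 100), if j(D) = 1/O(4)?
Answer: 93/8 ≈ 11.625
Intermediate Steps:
O(F) = 4 + F
j(D) = ⅛ (j(D) = 1/(4 + 4) = 1/8 = ⅛)
j(-11)*((-70 - 1*(-63)) + 100) = ((-70 - 1*(-63)) + 100)/8 = ((-70 + 63) + 100)/8 = (-7 + 100)/8 = (⅛)*93 = 93/8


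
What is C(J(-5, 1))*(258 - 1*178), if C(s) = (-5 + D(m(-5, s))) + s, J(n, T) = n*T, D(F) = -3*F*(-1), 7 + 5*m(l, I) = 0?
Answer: -1136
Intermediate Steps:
m(l, I) = -7/5 (m(l, I) = -7/5 + (⅕)*0 = -7/5 + 0 = -7/5)
D(F) = 3*F
J(n, T) = T*n
C(s) = -46/5 + s (C(s) = (-5 + 3*(-7/5)) + s = (-5 - 21/5) + s = -46/5 + s)
C(J(-5, 1))*(258 - 1*178) = (-46/5 + 1*(-5))*(258 - 1*178) = (-46/5 - 5)*(258 - 178) = -71/5*80 = -1136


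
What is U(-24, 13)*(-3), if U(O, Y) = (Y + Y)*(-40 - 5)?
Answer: 3510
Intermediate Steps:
U(O, Y) = -90*Y (U(O, Y) = (2*Y)*(-45) = -90*Y)
U(-24, 13)*(-3) = -90*13*(-3) = -1170*(-3) = 3510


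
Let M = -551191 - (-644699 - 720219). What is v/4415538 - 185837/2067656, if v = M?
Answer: 430968589303/4564906819464 ≈ 0.094409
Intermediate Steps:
M = 813727 (M = -551191 - 1*(-1364918) = -551191 + 1364918 = 813727)
v = 813727
v/4415538 - 185837/2067656 = 813727/4415538 - 185837/2067656 = 430968589303/4564906819464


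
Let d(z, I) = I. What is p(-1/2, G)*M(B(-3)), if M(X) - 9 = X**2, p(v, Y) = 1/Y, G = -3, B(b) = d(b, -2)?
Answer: -13/3 ≈ -4.3333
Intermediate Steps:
B(b) = -2
M(X) = 9 + X**2
p(-1/2, G)*M(B(-3)) = (9 + (-2)**2)/(-3) = -(9 + 4)/3 = -1/3*13 = -13/3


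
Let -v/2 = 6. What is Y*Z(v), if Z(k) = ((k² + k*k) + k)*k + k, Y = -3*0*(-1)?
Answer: 0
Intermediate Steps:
Y = 0 (Y = 0*(-1) = 0)
v = -12 (v = -2*6 = -12)
Z(k) = k + k*(k + 2*k²) (Z(k) = ((k² + k²) + k)*k + k = (2*k² + k)*k + k = (k + 2*k²)*k + k = k*(k + 2*k²) + k = k + k*(k + 2*k²))
Y*Z(v) = 0*(-12*(1 - 12 + 2*(-12)²)) = 0*(-12*(1 - 12 + 2*144)) = 0*(-12*(1 - 12 + 288)) = 0*(-12*277) = 0*(-3324) = 0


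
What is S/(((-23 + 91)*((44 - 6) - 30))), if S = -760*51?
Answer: -285/4 ≈ -71.250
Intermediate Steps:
S = -38760
S/(((-23 + 91)*((44 - 6) - 30))) = -38760*1/((-23 + 91)*((44 - 6) - 30)) = -38760*1/(68*(38 - 30)) = -38760/(68*8) = -38760/544 = -38760*1/544 = -285/4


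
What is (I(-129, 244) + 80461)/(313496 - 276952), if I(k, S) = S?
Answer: 80705/36544 ≈ 2.2084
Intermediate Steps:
(I(-129, 244) + 80461)/(313496 - 276952) = (244 + 80461)/(313496 - 276952) = 80705/36544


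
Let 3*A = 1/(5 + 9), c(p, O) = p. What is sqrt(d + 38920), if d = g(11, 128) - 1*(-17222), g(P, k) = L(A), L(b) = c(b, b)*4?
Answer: 2*sqrt(6189666)/21 ≈ 236.94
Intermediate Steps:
A = 1/42 (A = 1/(3*(5 + 9)) = (1/3)/14 = (1/3)*(1/14) = 1/42 ≈ 0.023810)
L(b) = 4*b (L(b) = b*4 = 4*b)
g(P, k) = 2/21 (g(P, k) = 4*(1/42) = 2/21)
d = 361664/21 (d = 2/21 - 1*(-17222) = 2/21 + 17222 = 361664/21 ≈ 17222.)
sqrt(d + 38920) = sqrt(361664/21 + 38920) = sqrt(1178984/21) = 2*sqrt(6189666)/21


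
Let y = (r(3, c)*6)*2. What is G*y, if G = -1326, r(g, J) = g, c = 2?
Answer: -47736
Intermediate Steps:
y = 36 (y = (3*6)*2 = 18*2 = 36)
G*y = -1326*36 = -47736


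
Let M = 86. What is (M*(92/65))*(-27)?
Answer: -213624/65 ≈ -3286.5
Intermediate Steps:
(M*(92/65))*(-27) = (86*(92/65))*(-27) = (7912/65)*(-27) = -213624/65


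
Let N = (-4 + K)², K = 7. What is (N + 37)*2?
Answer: 92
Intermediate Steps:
N = 9 (N = (-4 + 7)² = 3² = 9)
(N + 37)*2 = (9 + 37)*2 = 46*2 = 92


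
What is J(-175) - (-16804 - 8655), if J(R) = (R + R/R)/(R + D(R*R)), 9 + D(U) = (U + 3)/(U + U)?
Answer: 71538457312/2809843 ≈ 25460.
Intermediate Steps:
D(U) = -9 + (3 + U)/(2*U) (D(U) = -9 + (U + 3)/(U + U) = -9 + (3 + U)/((2*U)) = -9 + (3 + U)*(1/(2*U)) = -9 + (3 + U)/(2*U))
J(R) = (1 + R)/(R + (3 - 17*R²)/(2*R²)) (J(R) = (R + R/R)/(R + (3 - 17*R*R)/(2*((R*R)))) = (R + 1)/(R + (3 - 17*R²)/(2*(R²))) = (1 + R)/(R + (3 - 17*R²)/(2*R²)))
J(-175) - (-16804 - 8655) = 2*(-175)²*(1 - 175)/(3 - 17*(-175)² + 2*(-175)³) - (-16804 - 8655) = 2*30625*(-174)/(3 - 17*30625 + 2*(-5359375)) - 1*(-25459) = 2*30625*(-174)/(3 - 520625 - 10718750) + 25459 = 2*30625*(-174)/(-11239372) + 25459 = 2*30625*(-1/11239372)*(-174) + 25459 = 2664375/2809843 + 25459 = 71538457312/2809843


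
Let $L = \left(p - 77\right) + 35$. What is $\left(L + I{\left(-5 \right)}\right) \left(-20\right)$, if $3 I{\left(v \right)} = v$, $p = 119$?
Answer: $- \frac{4520}{3} \approx -1506.7$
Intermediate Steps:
$L = 77$ ($L = \left(119 - 77\right) + 35 = 42 + 35 = 77$)
$I{\left(v \right)} = \frac{v}{3}$
$\left(L + I{\left(-5 \right)}\right) \left(-20\right) = \left(77 + \frac{1}{3} \left(-5\right)\right) \left(-20\right) = \left(77 - \frac{5}{3}\right) \left(-20\right) = \frac{226}{3} \left(-20\right) = - \frac{4520}{3}$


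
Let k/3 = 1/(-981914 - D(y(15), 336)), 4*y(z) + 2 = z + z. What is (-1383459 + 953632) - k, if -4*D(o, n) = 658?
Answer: -843964884667/1963499 ≈ -4.2983e+5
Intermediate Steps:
y(z) = -½ + z/2 (y(z) = -½ + (z + z)/4 = -½ + (2*z)/4 = -½ + z/2)
D(o, n) = -329/2 (D(o, n) = -¼*658 = -329/2)
k = -6/1963499 (k = 3/(-981914 - 1*(-329/2)) = 3/(-981914 + 329/2) = 3/(-1963499/2) = 3*(-2/1963499) = -6/1963499 ≈ -3.0558e-6)
(-1383459 + 953632) - k = (-1383459 + 953632) - 1*(-6/1963499) = -429827 + 6/1963499 = -843964884667/1963499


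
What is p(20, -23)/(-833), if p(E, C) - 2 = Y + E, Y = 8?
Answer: -30/833 ≈ -0.036014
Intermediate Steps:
p(E, C) = 10 + E (p(E, C) = 2 + (8 + E) = 10 + E)
p(20, -23)/(-833) = (10 + 20)/(-833) = 30*(-1/833) = -30/833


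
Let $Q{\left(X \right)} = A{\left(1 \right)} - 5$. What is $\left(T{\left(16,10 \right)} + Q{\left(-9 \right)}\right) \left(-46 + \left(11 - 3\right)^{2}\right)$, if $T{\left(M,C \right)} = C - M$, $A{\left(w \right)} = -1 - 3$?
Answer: $-270$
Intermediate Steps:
$A{\left(w \right)} = -4$ ($A{\left(w \right)} = -1 - 3 = -4$)
$Q{\left(X \right)} = -9$ ($Q{\left(X \right)} = -4 - 5 = -9$)
$\left(T{\left(16,10 \right)} + Q{\left(-9 \right)}\right) \left(-46 + \left(11 - 3\right)^{2}\right) = \left(\left(10 - 16\right) - 9\right) \left(-46 + \left(11 - 3\right)^{2}\right) = \left(\left(10 - 16\right) - 9\right) \left(-46 + 8^{2}\right) = \left(-6 - 9\right) \left(-46 + 64\right) = \left(-15\right) 18 = -270$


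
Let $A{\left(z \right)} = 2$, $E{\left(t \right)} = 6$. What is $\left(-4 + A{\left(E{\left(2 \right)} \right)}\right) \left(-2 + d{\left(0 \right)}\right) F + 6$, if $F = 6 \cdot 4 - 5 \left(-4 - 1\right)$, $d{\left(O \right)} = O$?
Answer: $202$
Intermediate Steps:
$F = 49$ ($F = 24 - -25 = 24 + 25 = 49$)
$\left(-4 + A{\left(E{\left(2 \right)} \right)}\right) \left(-2 + d{\left(0 \right)}\right) F + 6 = \left(-4 + 2\right) \left(-2 + 0\right) 49 + 6 = \left(-2\right) \left(-2\right) 49 + 6 = 4 \cdot 49 + 6 = 196 + 6 = 202$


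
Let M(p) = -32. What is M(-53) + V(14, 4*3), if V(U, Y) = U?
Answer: -18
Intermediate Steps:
M(-53) + V(14, 4*3) = -32 + 14 = -18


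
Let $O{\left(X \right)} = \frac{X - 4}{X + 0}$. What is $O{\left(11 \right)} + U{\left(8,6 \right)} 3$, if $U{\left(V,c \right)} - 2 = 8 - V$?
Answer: $\frac{73}{11} \approx 6.6364$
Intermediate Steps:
$U{\left(V,c \right)} = 10 - V$ ($U{\left(V,c \right)} = 2 - \left(-8 + V\right) = 10 - V$)
$O{\left(X \right)} = \frac{-4 + X}{X}$
$O{\left(11 \right)} + U{\left(8,6 \right)} 3 = \frac{-4 + 11}{11} + \left(10 - 8\right) 3 = \frac{1}{11} \cdot 7 + \left(10 - 8\right) 3 = \frac{7}{11} + 2 \cdot 3 = \frac{7}{11} + 6 = \frac{73}{11}$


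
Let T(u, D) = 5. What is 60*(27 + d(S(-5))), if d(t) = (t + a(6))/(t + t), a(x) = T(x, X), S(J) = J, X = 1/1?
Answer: 1620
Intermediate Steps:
X = 1
a(x) = 5
d(t) = (5 + t)/(2*t) (d(t) = (t + 5)/(t + t) = (5 + t)/((2*t)) = (5 + t)*(1/(2*t)) = (5 + t)/(2*t))
60*(27 + d(S(-5))) = 60*(27 + (1/2)*(5 - 5)/(-5)) = 60*(27 + (1/2)*(-1/5)*0) = 60*(27 + 0) = 60*27 = 1620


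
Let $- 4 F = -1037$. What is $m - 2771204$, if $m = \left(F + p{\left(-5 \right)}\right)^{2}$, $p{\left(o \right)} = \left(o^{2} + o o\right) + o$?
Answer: $- \frac{42858175}{16} \approx -2.6786 \cdot 10^{6}$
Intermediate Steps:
$F = \frac{1037}{4}$ ($F = \left(- \frac{1}{4}\right) \left(-1037\right) = \frac{1037}{4} \approx 259.25$)
$p{\left(o \right)} = o + 2 o^{2}$ ($p{\left(o \right)} = \left(o^{2} + o^{2}\right) + o = 2 o^{2} + o = o + 2 o^{2}$)
$m = \frac{1481089}{16}$ ($m = \left(\frac{1037}{4} - 5 \left(1 + 2 \left(-5\right)\right)\right)^{2} = \left(\frac{1037}{4} - 5 \left(1 - 10\right)\right)^{2} = \left(\frac{1037}{4} - -45\right)^{2} = \left(\frac{1037}{4} + 45\right)^{2} = \left(\frac{1217}{4}\right)^{2} = \frac{1481089}{16} \approx 92568.0$)
$m - 2771204 = \frac{1481089}{16} - 2771204 = - \frac{42858175}{16}$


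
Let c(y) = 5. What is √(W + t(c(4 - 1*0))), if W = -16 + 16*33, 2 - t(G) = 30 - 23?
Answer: 13*√3 ≈ 22.517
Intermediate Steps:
t(G) = -5 (t(G) = 2 - (30 - 23) = 2 - 1*7 = 2 - 7 = -5)
W = 512 (W = -16 + 528 = 512)
√(W + t(c(4 - 1*0))) = √(512 - 5) = √507 = 13*√3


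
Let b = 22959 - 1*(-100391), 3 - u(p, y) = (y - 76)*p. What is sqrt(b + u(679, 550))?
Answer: I*sqrt(198493) ≈ 445.53*I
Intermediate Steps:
u(p, y) = 3 - p*(-76 + y) (u(p, y) = 3 - (y - 76)*p = 3 - (-76 + y)*p = 3 - p*(-76 + y))
b = 123350 (b = 22959 + 100391 = 123350)
sqrt(b + u(679, 550)) = sqrt(123350 + (3 + 76*679 - 1*679*550)) = sqrt(123350 + (3 + 51604 - 373450)) = sqrt(123350 - 321843) = sqrt(-198493) = I*sqrt(198493)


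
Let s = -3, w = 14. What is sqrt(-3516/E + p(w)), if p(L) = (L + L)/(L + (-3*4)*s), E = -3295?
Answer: sqrt(17665154)/3295 ≈ 1.2756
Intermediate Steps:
p(L) = 2*L/(36 + L) (p(L) = (L + L)/(L - 3*4*(-3)) = (2*L)/(L - 12*(-3)) = (2*L)/(L + 36) = (2*L)/(36 + L) = 2*L/(36 + L))
sqrt(-3516/E + p(w)) = sqrt(-3516/(-3295) + 2*14/(36 + 14)) = sqrt(-3516*(-1/3295) + 2*14/50) = sqrt(3516/3295 + 2*14*(1/50)) = sqrt(3516/3295 + 14/25) = sqrt(26806/16475) = sqrt(17665154)/3295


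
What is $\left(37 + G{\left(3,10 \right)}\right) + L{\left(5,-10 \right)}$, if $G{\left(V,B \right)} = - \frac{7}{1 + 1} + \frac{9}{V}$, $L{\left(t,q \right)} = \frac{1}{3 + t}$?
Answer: $\frac{293}{8} \approx 36.625$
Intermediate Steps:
$G{\left(V,B \right)} = - \frac{7}{2} + \frac{9}{V}$
$\left(37 + G{\left(3,10 \right)}\right) + L{\left(5,-10 \right)} = \left(37 - \left(\frac{7}{2} - \frac{9}{3}\right)\right) + \frac{1}{3 + 5} = \left(37 + \left(- \frac{7}{2} + 9 \cdot \frac{1}{3}\right)\right) + \frac{1}{8} = \left(37 + \left(- \frac{7}{2} + 3\right)\right) + \frac{1}{8} = \left(37 - \frac{1}{2}\right) + \frac{1}{8} = \frac{73}{2} + \frac{1}{8} = \frac{293}{8}$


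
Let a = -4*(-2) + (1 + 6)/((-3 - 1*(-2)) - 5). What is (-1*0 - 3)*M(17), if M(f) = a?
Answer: -41/2 ≈ -20.500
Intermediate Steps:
a = 41/6 (a = 8 + 7/((-3 + 2) - 5) = 8 + 7/(-1 - 5) = 8 + 7/(-6) = 8 + 7*(-⅙) = 8 - 7/6 = 41/6 ≈ 6.8333)
M(f) = 41/6
(-1*0 - 3)*M(17) = (-1*0 - 3)*(41/6) = (0 - 3)*(41/6) = -3*41/6 = -41/2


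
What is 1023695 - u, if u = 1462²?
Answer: -1113749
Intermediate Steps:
u = 2137444
1023695 - u = 1023695 - 1*2137444 = 1023695 - 2137444 = -1113749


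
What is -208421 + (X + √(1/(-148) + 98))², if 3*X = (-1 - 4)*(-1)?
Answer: -277482545/1332 + 5*√536611/111 ≈ -2.0829e+5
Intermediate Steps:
X = 5/3 (X = ((-1 - 4)*(-1))/3 = (-5*(-1))/3 = (⅓)*5 = 5/3 ≈ 1.6667)
-208421 + (X + √(1/(-148) + 98))² = -208421 + (5/3 + √(1/(-148) + 98))² = -208421 + (5/3 + √(-1/148 + 98))² = -208421 + (5/3 + √(14503/148))² = -208421 + (5/3 + √536611/74)²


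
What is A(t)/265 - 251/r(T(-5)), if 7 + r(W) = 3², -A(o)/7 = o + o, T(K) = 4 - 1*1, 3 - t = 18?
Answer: -13219/106 ≈ -124.71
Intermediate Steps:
t = -15 (t = 3 - 1*18 = 3 - 18 = -15)
T(K) = 3 (T(K) = 4 - 1 = 3)
A(o) = -14*o (A(o) = -7*(o + o) = -14*o)
r(W) = 2 (r(W) = -7 + 3² = -7 + 9 = 2)
A(t)/265 - 251/r(T(-5)) = -14*(-15)/265 - 251/2 = 210*(1/265) - 251*½ = 42/53 - 251/2 = -13219/106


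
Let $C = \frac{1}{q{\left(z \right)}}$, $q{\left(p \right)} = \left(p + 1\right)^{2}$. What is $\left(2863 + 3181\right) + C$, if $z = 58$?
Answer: $\frac{21039165}{3481} \approx 6044.0$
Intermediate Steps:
$q{\left(p \right)} = \left(1 + p\right)^{2}$
$C = \frac{1}{3481}$ ($C = \frac{1}{\left(1 + 58\right)^{2}} = \frac{1}{59^{2}} = \frac{1}{3481} \approx 0.00028727$)
$\left(2863 + 3181\right) + C = \left(2863 + 3181\right) + \frac{1}{3481} = 6044 + \frac{1}{3481} = \frac{21039165}{3481}$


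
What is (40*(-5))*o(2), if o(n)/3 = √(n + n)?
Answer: -1200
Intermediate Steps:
o(n) = 3*√2*√n (o(n) = 3*√(n + n) = 3*√(2*n) = 3*(√2*√n) = 3*√2*√n)
(40*(-5))*o(2) = (40*(-5))*(3*√2*√2) = -200*6 = -1200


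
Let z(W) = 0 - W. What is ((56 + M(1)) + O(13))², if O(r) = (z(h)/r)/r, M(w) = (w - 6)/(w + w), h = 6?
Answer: 326561041/114244 ≈ 2858.5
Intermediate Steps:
z(W) = -W
M(w) = (-6 + w)/(2*w) (M(w) = (-6 + w)/((2*w)) = (-6 + w)*(1/(2*w)) = (-6 + w)/(2*w))
O(r) = -6/r² (O(r) = ((-1*6)/r)/r = (-6/r)/r = -6/r²)
((56 + M(1)) + O(13))² = ((56 + (½)*(-6 + 1)/1) - 6/13²)² = ((56 + (½)*1*(-5)) - 6*1/169)² = ((56 - 5/2) - 6/169)² = (107/2 - 6/169)² = (18071/338)² = 326561041/114244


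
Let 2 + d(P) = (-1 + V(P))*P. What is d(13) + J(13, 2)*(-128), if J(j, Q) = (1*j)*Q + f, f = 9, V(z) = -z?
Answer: -4664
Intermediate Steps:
J(j, Q) = 9 + Q*j (J(j, Q) = (1*j)*Q + 9 = j*Q + 9 = Q*j + 9 = 9 + Q*j)
d(P) = -2 + P*(-1 - P) (d(P) = -2 + (-1 - P)*P = -2 + P*(-1 - P))
d(13) + J(13, 2)*(-128) = (-2 - 1*13 - 1*13²) + (9 + 2*13)*(-128) = (-2 - 13 - 1*169) + (9 + 26)*(-128) = (-2 - 13 - 169) + 35*(-128) = -184 - 4480 = -4664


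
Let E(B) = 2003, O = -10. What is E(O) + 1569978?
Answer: 1571981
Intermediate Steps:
E(O) + 1569978 = 2003 + 1569978 = 1571981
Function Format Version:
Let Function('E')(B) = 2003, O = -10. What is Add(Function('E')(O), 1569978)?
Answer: 1571981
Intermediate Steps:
Add(Function('E')(O), 1569978) = Add(2003, 1569978) = 1571981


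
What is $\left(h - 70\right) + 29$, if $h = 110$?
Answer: $69$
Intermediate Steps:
$\left(h - 70\right) + 29 = \left(110 - 70\right) + 29 = 40 + 29 = 69$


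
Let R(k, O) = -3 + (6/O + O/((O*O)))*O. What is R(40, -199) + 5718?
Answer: 5722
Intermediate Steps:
R(k, O) = 4 (R(k, O) = -3 + (6/O + O/(O**2))*O = -3 + (6/O + O/O**2)*O = -3 + (6/O + 1/O)*O = -3 + (7/O)*O = -3 + 7 = 4)
R(40, -199) + 5718 = 4 + 5718 = 5722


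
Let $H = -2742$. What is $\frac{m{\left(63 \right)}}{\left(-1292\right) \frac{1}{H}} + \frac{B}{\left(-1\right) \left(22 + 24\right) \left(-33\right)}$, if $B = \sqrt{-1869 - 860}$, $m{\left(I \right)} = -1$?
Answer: $- \frac{1371}{646} + \frac{i \sqrt{2729}}{1518} \approx -2.1223 + 0.034414 i$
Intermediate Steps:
$B = i \sqrt{2729}$ ($B = \sqrt{-2729} = i \sqrt{2729} \approx 52.24 i$)
$\frac{m{\left(63 \right)}}{\left(-1292\right) \frac{1}{H}} + \frac{B}{\left(-1\right) \left(22 + 24\right) \left(-33\right)} = - \frac{1}{\left(-1292\right) \frac{1}{-2742}} + \frac{i \sqrt{2729}}{\left(-1\right) \left(22 + 24\right) \left(-33\right)} = - \frac{1}{\left(-1292\right) \left(- \frac{1}{2742}\right)} + \frac{i \sqrt{2729}}{\left(-1\right) 46 \left(-33\right)} = - \frac{1}{\frac{646}{1371}} + \frac{i \sqrt{2729}}{\left(-1\right) \left(-1518\right)} = \left(-1\right) \frac{1371}{646} + \frac{i \sqrt{2729}}{1518} = - \frac{1371}{646} + i \sqrt{2729} \cdot \frac{1}{1518} = - \frac{1371}{646} + \frac{i \sqrt{2729}}{1518}$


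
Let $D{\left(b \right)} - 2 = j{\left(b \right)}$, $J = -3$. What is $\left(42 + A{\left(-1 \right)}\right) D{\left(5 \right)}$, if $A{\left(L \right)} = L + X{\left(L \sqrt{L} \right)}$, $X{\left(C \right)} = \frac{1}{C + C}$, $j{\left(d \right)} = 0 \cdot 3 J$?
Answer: $82 + i \approx 82.0 + 1.0 i$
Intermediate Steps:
$j{\left(d \right)} = 0$ ($j{\left(d \right)} = 0 \cdot 3 \left(-3\right) = 0 \left(-3\right) = 0$)
$X{\left(C \right)} = \frac{1}{2 C}$
$D{\left(b \right)} = 2$ ($D{\left(b \right)} = 2 + 0 = 2$)
$A{\left(L \right)} = L + \frac{1}{2 L^{\frac{3}{2}}}$ ($A{\left(L \right)} = L + \frac{1}{2 L \sqrt{L}} = L + \frac{1}{2 L^{\frac{3}{2}}}$)
$\left(42 + A{\left(-1 \right)}\right) D{\left(5 \right)} = \left(42 - \left(1 - \frac{1}{2 \left(- i\right)}\right)\right) 2 = \left(42 - \left(1 - \frac{i}{2}\right)\right) 2 = \left(41 + \frac{i}{2}\right) 2 = 82 + i$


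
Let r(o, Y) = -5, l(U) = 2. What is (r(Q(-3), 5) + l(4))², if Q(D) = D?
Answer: 9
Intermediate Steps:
(r(Q(-3), 5) + l(4))² = (-5 + 2)² = (-3)² = 9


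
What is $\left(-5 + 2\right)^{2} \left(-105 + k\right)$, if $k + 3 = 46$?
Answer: $-558$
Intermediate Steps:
$k = 43$ ($k = -3 + 46 = 43$)
$\left(-5 + 2\right)^{2} \left(-105 + k\right) = \left(-5 + 2\right)^{2} \left(-105 + 43\right) = \left(-3\right)^{2} \left(-62\right) = 9 \left(-62\right) = -558$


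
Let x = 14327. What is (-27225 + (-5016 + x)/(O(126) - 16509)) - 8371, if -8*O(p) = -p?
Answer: -2348412152/65973 ≈ -35597.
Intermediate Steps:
O(p) = p/8 (O(p) = -(-1)*p/8 = p/8)
(-27225 + (-5016 + x)/(O(126) - 16509)) - 8371 = (-27225 + (-5016 + 14327)/((⅛)*126 - 16509)) - 8371 = (-27225 + 9311/(63/4 - 16509)) - 8371 = (-27225 + 9311/(-65973/4)) - 8371 = (-27225 + 9311*(-4/65973)) - 8371 = (-27225 - 37244/65973) - 8371 = -1796152169/65973 - 8371 = -2348412152/65973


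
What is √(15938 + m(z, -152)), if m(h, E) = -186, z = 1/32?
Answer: 2*√3938 ≈ 125.51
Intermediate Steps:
z = 1/32 ≈ 0.031250
√(15938 + m(z, -152)) = √(15938 - 186) = √15752 = 2*√3938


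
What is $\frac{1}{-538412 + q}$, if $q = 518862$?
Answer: $- \frac{1}{19550} \approx -5.1151 \cdot 10^{-5}$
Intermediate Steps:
$\frac{1}{-538412 + q} = \frac{1}{-538412 + 518862} = \frac{1}{-19550} = - \frac{1}{19550}$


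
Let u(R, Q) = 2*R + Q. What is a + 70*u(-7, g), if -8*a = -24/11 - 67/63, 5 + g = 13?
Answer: -2326231/5544 ≈ -419.59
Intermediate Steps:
g = 8 (g = -5 + 13 = 8)
u(R, Q) = Q + 2*R
a = 2249/5544 (a = -(-24/11 - 67/63)/8 = -⅛*(-2249/693) = 2249/5544 ≈ 0.40566)
a + 70*u(-7, g) = 2249/5544 + 70*(8 + 2*(-7)) = 2249/5544 + 70*(8 - 14) = 2249/5544 + 70*(-6) = 2249/5544 - 420 = -2326231/5544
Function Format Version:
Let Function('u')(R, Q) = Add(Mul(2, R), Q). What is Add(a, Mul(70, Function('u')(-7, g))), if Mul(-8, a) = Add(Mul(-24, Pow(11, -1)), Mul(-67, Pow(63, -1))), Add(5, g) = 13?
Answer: Rational(-2326231, 5544) ≈ -419.59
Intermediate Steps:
g = 8 (g = Add(-5, 13) = 8)
Function('u')(R, Q) = Add(Q, Mul(2, R))
a = Rational(2249, 5544) (a = Mul(Rational(-1, 8), Add(Mul(-24, Pow(11, -1)), Mul(-67, Pow(63, -1)))) = Mul(Rational(-1, 8), Add(Mul(-24, Rational(1, 11)), Mul(-67, Rational(1, 63)))) = Mul(Rational(-1, 8), Add(Rational(-24, 11), Rational(-67, 63))) = Mul(Rational(-1, 8), Rational(-2249, 693)) = Rational(2249, 5544) ≈ 0.40566)
Add(a, Mul(70, Function('u')(-7, g))) = Add(Rational(2249, 5544), Mul(70, Add(8, Mul(2, -7)))) = Add(Rational(2249, 5544), Mul(70, Add(8, -14))) = Add(Rational(2249, 5544), Mul(70, -6)) = Add(Rational(2249, 5544), -420) = Rational(-2326231, 5544)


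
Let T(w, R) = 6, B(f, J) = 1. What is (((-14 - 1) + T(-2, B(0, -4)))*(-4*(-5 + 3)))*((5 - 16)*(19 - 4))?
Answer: 11880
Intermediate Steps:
(((-14 - 1) + T(-2, B(0, -4)))*(-4*(-5 + 3)))*((5 - 16)*(19 - 4)) = (((-14 - 1) + 6)*(-4*(-5 + 3)))*((5 - 16)*(19 - 4)) = ((-15 + 6)*(-4*(-2)))*(-11*15) = -9*8*(-165) = -72*(-165) = 11880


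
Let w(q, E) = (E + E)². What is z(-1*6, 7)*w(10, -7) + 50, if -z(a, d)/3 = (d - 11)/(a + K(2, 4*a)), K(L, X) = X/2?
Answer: -242/3 ≈ -80.667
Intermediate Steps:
K(L, X) = X/2 (K(L, X) = X*(½) = X/2)
z(a, d) = -(-11 + d)/a (z(a, d) = -3*(d - 11)/(a + (4*a)/2) = -3*(-11 + d)/(a + 2*a) = -3*(-11 + d)/(3*a) = -3*(-11 + d)*1/(3*a) = -(-11 + d)/a)
w(q, E) = 4*E² (w(q, E) = (2*E)² = 4*E²)
z(-1*6, 7)*w(10, -7) + 50 = ((11 - 1*7)/((-1*6)))*(4*(-7)²) + 50 = ((11 - 7)/(-6))*(4*49) + 50 = -⅙*4*196 + 50 = -⅔*196 + 50 = -392/3 + 50 = -242/3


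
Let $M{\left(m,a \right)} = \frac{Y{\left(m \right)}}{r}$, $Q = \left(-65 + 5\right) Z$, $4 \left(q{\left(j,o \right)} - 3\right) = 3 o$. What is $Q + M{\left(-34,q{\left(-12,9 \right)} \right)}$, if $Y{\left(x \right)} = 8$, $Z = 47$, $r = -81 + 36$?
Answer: $- \frac{126908}{45} \approx -2820.2$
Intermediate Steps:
$r = -45$
$q{\left(j,o \right)} = 3 + \frac{3 o}{4}$
$Q = -2820$ ($Q = \left(-65 + 5\right) 47 = \left(-60\right) 47 = -2820$)
$M{\left(m,a \right)} = - \frac{8}{45}$ ($M{\left(m,a \right)} = \frac{8}{-45} = 8 \left(- \frac{1}{45}\right) = - \frac{8}{45}$)
$Q + M{\left(-34,q{\left(-12,9 \right)} \right)} = -2820 - \frac{8}{45} = - \frac{126908}{45}$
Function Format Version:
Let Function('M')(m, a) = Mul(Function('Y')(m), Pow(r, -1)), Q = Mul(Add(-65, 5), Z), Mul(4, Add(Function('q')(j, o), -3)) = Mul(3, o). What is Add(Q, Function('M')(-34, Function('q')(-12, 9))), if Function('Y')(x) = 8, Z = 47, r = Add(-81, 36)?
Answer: Rational(-126908, 45) ≈ -2820.2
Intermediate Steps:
r = -45
Function('q')(j, o) = Add(3, Mul(Rational(3, 4), o)) (Function('q')(j, o) = Add(3, Mul(Rational(1, 4), Mul(3, o))) = Add(3, Mul(Rational(3, 4), o)))
Q = -2820 (Q = Mul(Add(-65, 5), 47) = Mul(-60, 47) = -2820)
Function('M')(m, a) = Rational(-8, 45) (Function('M')(m, a) = Mul(8, Pow(-45, -1)) = Mul(8, Rational(-1, 45)) = Rational(-8, 45))
Add(Q, Function('M')(-34, Function('q')(-12, 9))) = Add(-2820, Rational(-8, 45)) = Rational(-126908, 45)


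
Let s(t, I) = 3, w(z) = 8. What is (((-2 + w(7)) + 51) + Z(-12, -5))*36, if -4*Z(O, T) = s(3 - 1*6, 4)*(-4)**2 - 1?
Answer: 1629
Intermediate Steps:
Z(O, T) = -47/4 (Z(O, T) = -(3*(-4)**2 - 1)/4 = -(3*16 - 1)/4 = -(48 - 1)/4 = -1/4*47 = -47/4)
(((-2 + w(7)) + 51) + Z(-12, -5))*36 = (((-2 + 8) + 51) - 47/4)*36 = ((6 + 51) - 47/4)*36 = (57 - 47/4)*36 = (181/4)*36 = 1629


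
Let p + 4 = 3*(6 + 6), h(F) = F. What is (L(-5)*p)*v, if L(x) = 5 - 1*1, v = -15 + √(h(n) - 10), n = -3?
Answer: -1920 + 128*I*√13 ≈ -1920.0 + 461.51*I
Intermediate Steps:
p = 32 (p = -4 + 3*(6 + 6) = -4 + 3*12 = -4 + 36 = 32)
v = -15 + I*√13 (v = -15 + √(-3 - 10) = -15 + √(-13) = -15 + I*√13 ≈ -15.0 + 3.6056*I)
L(x) = 4 (L(x) = 5 - 1 = 4)
(L(-5)*p)*v = (4*32)*(-15 + I*√13) = 128*(-15 + I*√13) = -1920 + 128*I*√13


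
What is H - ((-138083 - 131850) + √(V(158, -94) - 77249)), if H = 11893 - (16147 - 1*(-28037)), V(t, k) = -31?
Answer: 237642 - 4*I*√4830 ≈ 2.3764e+5 - 277.99*I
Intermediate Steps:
H = -32291 (H = 11893 - (16147 + 28037) = 11893 - 1*44184 = 11893 - 44184 = -32291)
H - ((-138083 - 131850) + √(V(158, -94) - 77249)) = -32291 - ((-138083 - 131850) + √(-31 - 77249)) = -32291 - (-269933 + √(-77280)) = -32291 - (-269933 + 4*I*√4830) = -32291 + (269933 - 4*I*√4830) = 237642 - 4*I*√4830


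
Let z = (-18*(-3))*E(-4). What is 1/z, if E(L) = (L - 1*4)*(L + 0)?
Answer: 1/1728 ≈ 0.00057870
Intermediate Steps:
E(L) = L*(-4 + L) (E(L) = (L - 4)*L = (-4 + L)*L = L*(-4 + L))
z = 1728 (z = (-18*(-3))*(-4*(-4 - 4)) = 54*(-4*(-8)) = 54*32 = 1728)
1/z = 1/1728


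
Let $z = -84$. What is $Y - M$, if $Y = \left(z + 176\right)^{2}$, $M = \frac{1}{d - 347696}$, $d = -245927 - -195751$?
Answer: $\frac{3367588609}{397872} \approx 8464.0$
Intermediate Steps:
$d = -50176$ ($d = -245927 + 195751 = -50176$)
$M = - \frac{1}{397872}$ ($M = \frac{1}{-50176 - 347696} = \frac{1}{-397872} = - \frac{1}{397872} \approx -2.5134 \cdot 10^{-6}$)
$Y = 8464$ ($Y = \left(-84 + 176\right)^{2} = 92^{2} = 8464$)
$Y - M = 8464 - - \frac{1}{397872} = 8464 + \frac{1}{397872} = \frac{3367588609}{397872}$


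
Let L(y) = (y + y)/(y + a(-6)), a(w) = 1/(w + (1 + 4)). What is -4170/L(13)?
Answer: -25020/13 ≈ -1924.6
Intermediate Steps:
a(w) = 1/(5 + w) (a(w) = 1/(w + 5) = 1/(5 + w))
L(y) = 2*y/(-1 + y) (L(y) = (y + y)/(y + 1/(5 - 6)) = (2*y)/(y + 1/(-1)) = (2*y)/(y - 1) = (2*y)/(-1 + y) = 2*y/(-1 + y))
-4170/L(13) = -4170/(2*13/(-1 + 13)) = -4170/(2*13/12) = -4170/(2*13*(1/12)) = -4170/13/6 = -4170*6/13 = -25020/13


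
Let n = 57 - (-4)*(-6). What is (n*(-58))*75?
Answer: -143550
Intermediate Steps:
n = 33 (n = 57 - 1*24 = 57 - 24 = 33)
(n*(-58))*75 = (33*(-58))*75 = -1914*75 = -143550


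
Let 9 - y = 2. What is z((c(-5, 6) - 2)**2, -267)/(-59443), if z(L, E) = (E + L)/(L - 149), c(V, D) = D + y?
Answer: -73/832202 ≈ -8.7719e-5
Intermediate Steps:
y = 7 (y = 9 - 1*2 = 9 - 2 = 7)
c(V, D) = 7 + D (c(V, D) = D + 7 = 7 + D)
z(L, E) = (E + L)/(-149 + L)
z((c(-5, 6) - 2)**2, -267)/(-59443) = ((-267 + ((7 + 6) - 2)**2)/(-149 + ((7 + 6) - 2)**2))/(-59443) = ((-267 + (13 - 2)**2)/(-149 + (13 - 2)**2))*(-1/59443) = ((-267 + 11**2)/(-149 + 11**2))*(-1/59443) = ((-267 + 121)/(-149 + 121))*(-1/59443) = (-146/(-28))*(-1/59443) = -1/28*(-146)*(-1/59443) = (73/14)*(-1/59443) = -73/832202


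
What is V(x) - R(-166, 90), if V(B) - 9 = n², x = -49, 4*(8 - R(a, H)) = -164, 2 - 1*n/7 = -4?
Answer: 1724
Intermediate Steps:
n = 42 (n = 14 - 7*(-4) = 14 + 28 = 42)
R(a, H) = 49 (R(a, H) = 8 - ¼*(-164) = 8 + 41 = 49)
V(B) = 1773 (V(B) = 9 + 42² = 9 + 1764 = 1773)
V(x) - R(-166, 90) = 1773 - 1*49 = 1773 - 49 = 1724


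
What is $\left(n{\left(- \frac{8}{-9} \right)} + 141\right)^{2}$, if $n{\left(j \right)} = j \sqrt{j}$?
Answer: $\frac{14493761}{729} + \frac{1504 \sqrt{2}}{9} \approx 20118.0$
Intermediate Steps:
$n{\left(j \right)} = j^{\frac{3}{2}}$
$\left(n{\left(- \frac{8}{-9} \right)} + 141\right)^{2} = \left(\left(- \frac{8}{-9}\right)^{\frac{3}{2}} + 141\right)^{2} = \left(\left(\left(-8\right) \left(- \frac{1}{9}\right)\right)^{\frac{3}{2}} + 141\right)^{2} = \left(\left(\frac{8}{9}\right)^{\frac{3}{2}} + 141\right)^{2} = \left(\frac{16 \sqrt{2}}{27} + 141\right)^{2} = \left(141 + \frac{16 \sqrt{2}}{27}\right)^{2}$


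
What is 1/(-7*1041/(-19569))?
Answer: 6523/2429 ≈ 2.6855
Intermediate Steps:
1/(-7*1041/(-19569)) = 1/(-7287*(-1/19569)) = 1/(2429/6523) = 6523/2429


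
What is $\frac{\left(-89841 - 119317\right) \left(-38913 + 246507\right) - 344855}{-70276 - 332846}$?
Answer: $\frac{43420290707}{403122} \approx 1.0771 \cdot 10^{5}$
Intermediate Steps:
$\frac{\left(-89841 - 119317\right) \left(-38913 + 246507\right) - 344855}{-70276 - 332846} = \frac{\left(-209158\right) 207594 - 344855}{-403122} = \left(-43419945852 - 344855\right) \left(- \frac{1}{403122}\right) = \left(-43420290707\right) \left(- \frac{1}{403122}\right) = \frac{43420290707}{403122}$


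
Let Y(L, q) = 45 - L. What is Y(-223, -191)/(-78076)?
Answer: -67/19519 ≈ -0.0034326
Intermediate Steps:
Y(-223, -191)/(-78076) = (45 - 1*(-223))/(-78076) = (45 + 223)*(-1/78076) = 268*(-1/78076) = -67/19519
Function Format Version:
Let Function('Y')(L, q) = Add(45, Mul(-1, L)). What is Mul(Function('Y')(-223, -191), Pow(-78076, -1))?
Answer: Rational(-67, 19519) ≈ -0.0034326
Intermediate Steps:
Mul(Function('Y')(-223, -191), Pow(-78076, -1)) = Mul(Add(45, Mul(-1, -223)), Pow(-78076, -1)) = Mul(Add(45, 223), Rational(-1, 78076)) = Mul(268, Rational(-1, 78076)) = Rational(-67, 19519)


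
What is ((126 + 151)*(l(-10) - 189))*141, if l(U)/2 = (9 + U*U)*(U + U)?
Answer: -177670293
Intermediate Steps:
l(U) = 4*U*(9 + U**2) (l(U) = 2*((9 + U*U)*(U + U)) = 2*((9 + U**2)*(2*U)) = 2*(2*U*(9 + U**2)) = 4*U*(9 + U**2))
((126 + 151)*(l(-10) - 189))*141 = ((126 + 151)*(4*(-10)*(9 + (-10)**2) - 189))*141 = (277*(4*(-10)*(9 + 100) - 189))*141 = (277*(4*(-10)*109 - 189))*141 = (277*(-4360 - 189))*141 = (277*(-4549))*141 = -1260073*141 = -177670293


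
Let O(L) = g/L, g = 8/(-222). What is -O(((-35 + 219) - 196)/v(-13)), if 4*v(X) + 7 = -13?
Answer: 5/333 ≈ 0.015015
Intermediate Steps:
v(X) = -5 (v(X) = -7/4 + (¼)*(-13) = -7/4 - 13/4 = -5)
g = -4/111 (g = 8*(-1/222) = -4/111 ≈ -0.036036)
O(L) = -4/(111*L)
-O(((-35 + 219) - 196)/v(-13)) = -(-4)/(111*(((-35 + 219) - 196)/(-5))) = -(-4)/(111*((184 - 196)*(-⅕))) = -(-4)/(111*((-12*(-⅕)))) = -(-4)/(111*12/5) = -(-4)*5/(111*12) = -1*(-5/333) = 5/333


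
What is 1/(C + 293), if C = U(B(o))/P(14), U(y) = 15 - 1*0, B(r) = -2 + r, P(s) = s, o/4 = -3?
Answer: 14/4117 ≈ 0.0034005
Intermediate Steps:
o = -12 (o = 4*(-3) = -12)
U(y) = 15 (U(y) = 15 + 0 = 15)
C = 15/14 ≈ 1.0714
1/(C + 293) = 1/(15/14 + 293) = 1/(4117/14) = 14/4117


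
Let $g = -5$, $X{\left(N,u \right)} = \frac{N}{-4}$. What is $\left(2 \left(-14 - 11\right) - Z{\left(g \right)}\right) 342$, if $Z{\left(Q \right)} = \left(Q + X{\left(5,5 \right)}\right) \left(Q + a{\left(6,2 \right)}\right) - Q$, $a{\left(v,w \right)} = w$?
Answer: $- \frac{50445}{2} \approx -25223.0$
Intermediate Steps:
$X{\left(N,u \right)} = - \frac{N}{4}$ ($X{\left(N,u \right)} = N \left(- \frac{1}{4}\right) = - \frac{N}{4}$)
$Z{\left(Q \right)} = - Q + \left(2 + Q\right) \left(- \frac{5}{4} + Q\right)$ ($Z{\left(Q \right)} = \left(Q - \frac{5}{4}\right) \left(Q + 2\right) - Q = \left(Q - \frac{5}{4}\right) \left(2 + Q\right) - Q = \left(- \frac{5}{4} + Q\right) \left(2 + Q\right) - Q = \left(2 + Q\right) \left(- \frac{5}{4} + Q\right) - Q = - Q + \left(2 + Q\right) \left(- \frac{5}{4} + Q\right)$)
$\left(2 \left(-14 - 11\right) - Z{\left(g \right)}\right) 342 = \left(2 \left(-14 - 11\right) - \left(- \frac{5}{2} + \left(-5\right)^{2} - - \frac{5}{4}\right)\right) 342 = \left(2 \left(-25\right) - \left(- \frac{5}{2} + 25 + \frac{5}{4}\right)\right) 342 = \left(-50 - \frac{95}{4}\right) 342 = \left(- \frac{295}{4}\right) 342 = - \frac{50445}{2}$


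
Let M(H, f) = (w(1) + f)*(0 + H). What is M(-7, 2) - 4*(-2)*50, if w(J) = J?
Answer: 379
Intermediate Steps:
M(H, f) = H*(1 + f) (M(H, f) = (1 + f)*(0 + H) = (1 + f)*H = H*(1 + f))
M(-7, 2) - 4*(-2)*50 = -7*(1 + 2) - 4*(-2)*50 = -7*3 + 8*50 = -21 + 400 = 379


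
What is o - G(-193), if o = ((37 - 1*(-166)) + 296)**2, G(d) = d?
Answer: 249194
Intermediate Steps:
o = 249001 (o = ((37 + 166) + 296)**2 = (203 + 296)**2 = 499**2 = 249001)
o - G(-193) = 249001 - 1*(-193) = 249001 + 193 = 249194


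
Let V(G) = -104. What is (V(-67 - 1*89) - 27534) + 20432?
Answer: -7206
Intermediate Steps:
(V(-67 - 1*89) - 27534) + 20432 = (-104 - 27534) + 20432 = -27638 + 20432 = -7206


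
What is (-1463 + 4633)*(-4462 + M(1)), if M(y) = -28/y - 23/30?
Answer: -42707191/3 ≈ -1.4236e+7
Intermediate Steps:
M(y) = -23/30 - 28/y (M(y) = -28/y - 23*1/30 = -28/y - 23/30 = -23/30 - 28/y)
(-1463 + 4633)*(-4462 + M(1)) = (-1463 + 4633)*(-4462 + (-23/30 - 28/1)) = 3170*(-4462 + (-23/30 - 28*1)) = 3170*(-4462 + (-23/30 - 28)) = 3170*(-4462 - 863/30) = 3170*(-134723/30) = -42707191/3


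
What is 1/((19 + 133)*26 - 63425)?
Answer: -1/59473 ≈ -1.6814e-5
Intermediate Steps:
1/((19 + 133)*26 - 63425) = 1/(152*26 - 63425) = 1/(3952 - 63425) = 1/(-59473) = -1/59473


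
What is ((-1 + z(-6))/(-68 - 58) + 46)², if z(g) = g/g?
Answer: 2116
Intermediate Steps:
z(g) = 1
((-1 + z(-6))/(-68 - 58) + 46)² = ((-1 + 1)/(-68 - 58) + 46)² = (0/(-126) + 46)² = (0*(-1/126) + 46)² = (0 + 46)² = 46² = 2116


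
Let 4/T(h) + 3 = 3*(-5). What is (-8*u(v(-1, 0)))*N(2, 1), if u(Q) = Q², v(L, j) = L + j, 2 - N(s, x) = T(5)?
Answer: -160/9 ≈ -17.778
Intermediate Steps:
T(h) = -2/9 (T(h) = 4/(-3 + 3*(-5)) = 4/(-3 - 15) = 4/(-18) = 4*(-1/18) = -2/9)
N(s, x) = 20/9 (N(s, x) = 2 - 1*(-2/9) = 2 + 2/9 = 20/9)
(-8*u(v(-1, 0)))*N(2, 1) = -8*(-1 + 0)²*(20/9) = -8*(-1)²*(20/9) = -8*1*(20/9) = -8*20/9 = -160/9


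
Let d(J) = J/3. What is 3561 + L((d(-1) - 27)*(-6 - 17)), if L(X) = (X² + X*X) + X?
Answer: 7151699/9 ≈ 7.9463e+5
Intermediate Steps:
d(J) = J/3 (d(J) = J*(⅓) = J/3)
L(X) = X + 2*X² (L(X) = (X² + X²) + X = 2*X² + X = X + 2*X²)
3561 + L((d(-1) - 27)*(-6 - 17)) = 3561 + (((⅓)*(-1) - 27)*(-6 - 17))*(1 + 2*(((⅓)*(-1) - 27)*(-6 - 17))) = 3561 + ((-⅓ - 27)*(-23))*(1 + 2*((-⅓ - 27)*(-23))) = 3561 + (-82/3*(-23))*(1 + 2*(-82/3*(-23))) = 3561 + 1886*(1 + 2*(1886/3))/3 = 3561 + 1886*(1 + 3772/3)/3 = 3561 + (1886/3)*(3775/3) = 3561 + 7119650/9 = 7151699/9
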